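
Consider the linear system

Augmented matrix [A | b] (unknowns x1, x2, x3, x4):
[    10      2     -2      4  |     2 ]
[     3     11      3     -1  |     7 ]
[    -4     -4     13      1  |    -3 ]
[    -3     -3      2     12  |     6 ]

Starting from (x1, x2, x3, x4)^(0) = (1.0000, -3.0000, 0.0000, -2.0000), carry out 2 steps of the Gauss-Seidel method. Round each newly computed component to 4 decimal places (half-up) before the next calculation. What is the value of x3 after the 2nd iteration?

Iteration 1:
  x1 = (2 - (2)·-3.0000 - (-2)·0.0000 - (4)·-2.0000) / (10) = 1.6000
  x2 = (7 - (3)·1.6000 - (3)·0.0000 - (-1)·-2.0000) / (11) = 0.0182
  x3 = (-3 - (-4)·1.6000 - (-4)·0.0182 - (1)·-2.0000) / (13) = 0.4210
  x4 = (6 - (-3)·1.6000 - (-3)·0.0182 - (2)·0.4210) / (12) = 0.8344
Iteration 2:
  x1 = (2 - (2)·0.0182 - (-2)·0.4210 - (4)·0.8344) / (10) = -0.0532
  x2 = (7 - (3)·-0.0532 - (3)·0.4210 - (-1)·0.8344) / (11) = 0.6119
  x3 = (-3 - (-4)·-0.0532 - (-4)·0.6119 - (1)·0.8344) / (13) = -0.1230
  x4 = (6 - (-3)·-0.0532 - (-3)·0.6119 - (2)·-0.1230) / (12) = 0.6602

-0.1230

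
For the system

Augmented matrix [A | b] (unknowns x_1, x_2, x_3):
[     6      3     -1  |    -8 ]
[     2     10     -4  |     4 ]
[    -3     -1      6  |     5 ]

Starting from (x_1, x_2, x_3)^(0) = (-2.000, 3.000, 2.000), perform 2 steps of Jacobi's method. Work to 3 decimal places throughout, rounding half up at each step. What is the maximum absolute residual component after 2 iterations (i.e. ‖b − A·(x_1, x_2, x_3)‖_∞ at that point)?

Iteration 1:
  x_1 = (-8 - (3)·3.000 - (-1)·2.000) / (6) = -2.500
  x_2 = (4 - (2)·-2.000 - (-4)·2.000) / (10) = 1.600
  x_3 = (5 - (-3)·-2.000 - (-1)·3.000) / (6) = 0.333
Iteration 2:
  x_1 = (-8 - (3)·1.600 - (-1)·0.333) / (6) = -2.078
  x_2 = (4 - (2)·-2.500 - (-4)·0.333) / (10) = 1.033
  x_3 = (5 - (-3)·-2.500 - (-1)·1.600) / (6) = -0.150
Residual b − A·x = (1.219, -2.774, 0.699); ∞-norm = 2.774

2.774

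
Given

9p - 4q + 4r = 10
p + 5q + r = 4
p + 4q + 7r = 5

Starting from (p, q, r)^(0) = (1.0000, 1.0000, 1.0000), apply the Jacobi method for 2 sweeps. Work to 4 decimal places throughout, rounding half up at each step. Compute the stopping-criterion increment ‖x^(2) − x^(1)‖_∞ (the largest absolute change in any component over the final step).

0.3270

Iteration 1:
  p = (10 - (-4)·1.0000 - (4)·1.0000) / (9) = 1.1111
  q = (4 - (1)·1.0000 - (1)·1.0000) / (5) = 0.4000
  r = (5 - (1)·1.0000 - (4)·1.0000) / (7) = 0.0000
Iteration 2:
  p = (10 - (-4)·0.4000 - (4)·0.0000) / (9) = 1.2889
  q = (4 - (1)·1.1111 - (1)·0.0000) / (5) = 0.5778
  r = (5 - (1)·1.1111 - (4)·0.4000) / (7) = 0.3270
Change: (0.1778, 0.1778, 0.3270) → max |·| = 0.3270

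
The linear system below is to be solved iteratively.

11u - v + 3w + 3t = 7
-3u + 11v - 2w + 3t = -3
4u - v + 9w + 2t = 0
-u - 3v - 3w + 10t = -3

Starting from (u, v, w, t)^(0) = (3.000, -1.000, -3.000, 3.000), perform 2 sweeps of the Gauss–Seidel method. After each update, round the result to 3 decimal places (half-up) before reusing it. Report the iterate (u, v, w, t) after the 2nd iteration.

Iteration 1:
  u = (7 - (-1)·-1.000 - (3)·-3.000 - (3)·3.000) / (11) = 0.545
  v = (-3 - (-3)·0.545 - (-2)·-3.000 - (3)·3.000) / (11) = -1.488
  w = (0 - (4)·0.545 - (-1)·-1.488 - (2)·3.000) / (9) = -1.074
  t = (-3 - (-1)·0.545 - (-3)·-1.488 - (-3)·-1.074) / (10) = -1.014
Iteration 2:
  u = (7 - (-1)·-1.488 - (3)·-1.074 - (3)·-1.014) / (11) = 1.071
  v = (-3 - (-3)·1.071 - (-2)·-1.074 - (3)·-1.014) / (11) = 0.101
  w = (0 - (4)·1.071 - (-1)·0.101 - (2)·-1.014) / (9) = -0.239
  t = (-3 - (-1)·1.071 - (-3)·0.101 - (-3)·-0.239) / (10) = -0.234

(1.071, 0.101, -0.239, -0.234)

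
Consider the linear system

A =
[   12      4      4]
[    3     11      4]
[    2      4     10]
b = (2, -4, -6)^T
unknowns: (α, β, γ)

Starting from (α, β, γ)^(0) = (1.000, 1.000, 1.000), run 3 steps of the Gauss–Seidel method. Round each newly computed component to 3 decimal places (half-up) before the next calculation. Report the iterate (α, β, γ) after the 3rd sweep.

Iteration 1:
  α = (2 - (4)·1.000 - (4)·1.000) / (12) = -0.500
  β = (-4 - (3)·-0.500 - (4)·1.000) / (11) = -0.591
  γ = (-6 - (2)·-0.500 - (4)·-0.591) / (10) = -0.264
Iteration 2:
  α = (2 - (4)·-0.591 - (4)·-0.264) / (12) = 0.452
  β = (-4 - (3)·0.452 - (4)·-0.264) / (11) = -0.391
  γ = (-6 - (2)·0.452 - (4)·-0.391) / (10) = -0.534
Iteration 3:
  α = (2 - (4)·-0.391 - (4)·-0.534) / (12) = 0.475
  β = (-4 - (3)·0.475 - (4)·-0.534) / (11) = -0.299
  γ = (-6 - (2)·0.475 - (4)·-0.299) / (10) = -0.575

(0.475, -0.299, -0.575)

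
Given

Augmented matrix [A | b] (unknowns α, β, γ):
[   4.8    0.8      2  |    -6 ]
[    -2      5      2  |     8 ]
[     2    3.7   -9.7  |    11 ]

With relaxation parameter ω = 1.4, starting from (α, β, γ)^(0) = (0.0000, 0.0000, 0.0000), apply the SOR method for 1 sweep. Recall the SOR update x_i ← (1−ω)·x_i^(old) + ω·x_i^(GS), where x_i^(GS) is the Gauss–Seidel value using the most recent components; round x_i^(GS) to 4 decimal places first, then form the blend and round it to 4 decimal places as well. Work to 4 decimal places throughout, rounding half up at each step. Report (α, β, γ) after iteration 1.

Iteration 1:
  α: GS value = (-6 - (0.8)·0.0000 - (2)·0.0000) / (4.8) = -1.2500;  α ← (1−ω)·0.0000 + ω·-1.2500 = -1.7500
  β: GS value = (8 - (-2)·-1.7500 - (2)·0.0000) / (5) = 0.9000;  β ← (1−ω)·0.0000 + ω·0.9000 = 1.2600
  γ: GS value = (11 - (2)·-1.7500 - (3.7)·1.2600) / (-9.7) = -1.0142;  γ ← (1−ω)·0.0000 + ω·-1.0142 = -1.4199

(-1.7500, 1.2600, -1.4199)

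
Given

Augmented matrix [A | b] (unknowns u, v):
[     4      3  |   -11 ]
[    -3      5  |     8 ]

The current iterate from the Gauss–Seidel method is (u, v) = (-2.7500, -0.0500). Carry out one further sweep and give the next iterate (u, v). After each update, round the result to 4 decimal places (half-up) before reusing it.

One sweep:
  u = (-11 - (3)·-0.0500) / (4) = -2.7125
  v = (8 - (-3)·-2.7125) / (5) = -0.0275

(-2.7125, -0.0275)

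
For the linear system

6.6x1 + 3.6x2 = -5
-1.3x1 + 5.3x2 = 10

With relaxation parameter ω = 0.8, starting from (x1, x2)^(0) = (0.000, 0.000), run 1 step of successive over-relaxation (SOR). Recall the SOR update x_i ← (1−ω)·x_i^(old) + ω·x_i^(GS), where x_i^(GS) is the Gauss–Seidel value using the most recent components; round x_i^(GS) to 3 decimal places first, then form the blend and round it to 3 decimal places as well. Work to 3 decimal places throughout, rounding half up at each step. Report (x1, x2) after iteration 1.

Iteration 1:
  x1: GS value = (-5 - (3.6)·0.000) / (6.6) = -0.758;  x1 ← (1−ω)·0.000 + ω·-0.758 = -0.606
  x2: GS value = (10 - (-1.3)·-0.606) / (5.3) = 1.738;  x2 ← (1−ω)·0.000 + ω·1.738 = 1.390

(-0.606, 1.390)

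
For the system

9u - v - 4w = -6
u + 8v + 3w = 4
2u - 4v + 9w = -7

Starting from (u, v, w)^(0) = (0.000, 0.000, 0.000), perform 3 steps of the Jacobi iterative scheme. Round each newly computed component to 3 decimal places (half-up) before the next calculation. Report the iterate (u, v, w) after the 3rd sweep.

Iteration 1:
  u = (-6 - (-1)·0.000 - (-4)·0.000) / (9) = -0.667
  v = (4 - (1)·0.000 - (3)·0.000) / (8) = 0.500
  w = (-7 - (2)·0.000 - (-4)·0.000) / (9) = -0.778
Iteration 2:
  u = (-6 - (-1)·0.500 - (-4)·-0.778) / (9) = -0.957
  v = (4 - (1)·-0.667 - (3)·-0.778) / (8) = 0.875
  w = (-7 - (2)·-0.667 - (-4)·0.500) / (9) = -0.407
Iteration 3:
  u = (-6 - (-1)·0.875 - (-4)·-0.407) / (9) = -0.750
  v = (4 - (1)·-0.957 - (3)·-0.407) / (8) = 0.772
  w = (-7 - (2)·-0.957 - (-4)·0.875) / (9) = -0.176

(-0.750, 0.772, -0.176)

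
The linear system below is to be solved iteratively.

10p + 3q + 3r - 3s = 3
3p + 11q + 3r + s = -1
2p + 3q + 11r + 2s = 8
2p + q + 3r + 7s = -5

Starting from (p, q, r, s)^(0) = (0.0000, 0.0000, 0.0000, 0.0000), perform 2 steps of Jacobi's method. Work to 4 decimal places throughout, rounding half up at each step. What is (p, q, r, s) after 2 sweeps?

(-0.1052, -0.3061, 0.8274, -1.0987)

Iteration 1:
  p = (3 - (3)·0.0000 - (3)·0.0000 - (-3)·0.0000) / (10) = 0.3000
  q = (-1 - (3)·0.0000 - (3)·0.0000 - (1)·0.0000) / (11) = -0.0909
  r = (8 - (2)·0.0000 - (3)·0.0000 - (2)·0.0000) / (11) = 0.7273
  s = (-5 - (2)·0.0000 - (1)·0.0000 - (3)·0.0000) / (7) = -0.7143
Iteration 2:
  p = (3 - (3)·-0.0909 - (3)·0.7273 - (-3)·-0.7143) / (10) = -0.1052
  q = (-1 - (3)·0.3000 - (3)·0.7273 - (1)·-0.7143) / (11) = -0.3061
  r = (8 - (2)·0.3000 - (3)·-0.0909 - (2)·-0.7143) / (11) = 0.8274
  s = (-5 - (2)·0.3000 - (1)·-0.0909 - (3)·0.7273) / (7) = -1.0987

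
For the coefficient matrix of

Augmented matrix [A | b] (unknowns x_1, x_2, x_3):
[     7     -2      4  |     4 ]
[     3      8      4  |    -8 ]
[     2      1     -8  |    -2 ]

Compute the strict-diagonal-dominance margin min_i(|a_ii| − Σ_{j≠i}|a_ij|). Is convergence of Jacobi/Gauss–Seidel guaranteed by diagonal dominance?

1

row 1: |7| − (2+4) = 1
row 2: |8| − (3+4) = 1
row 3: |-8| − (2+1) = 5
minimum over rows = 1 → strictly diagonally dominant (convergence guaranteed)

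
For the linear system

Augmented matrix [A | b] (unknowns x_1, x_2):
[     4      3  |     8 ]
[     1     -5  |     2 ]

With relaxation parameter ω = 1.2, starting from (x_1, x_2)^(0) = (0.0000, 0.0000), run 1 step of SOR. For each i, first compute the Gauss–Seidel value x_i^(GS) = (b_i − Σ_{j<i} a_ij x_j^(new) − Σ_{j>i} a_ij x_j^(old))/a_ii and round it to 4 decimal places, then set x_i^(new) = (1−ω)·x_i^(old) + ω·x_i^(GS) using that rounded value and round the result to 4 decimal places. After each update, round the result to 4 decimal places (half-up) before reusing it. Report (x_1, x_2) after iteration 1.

Iteration 1:
  x_1: GS value = (8 - (3)·0.0000) / (4) = 2.0000;  x_1 ← (1−ω)·0.0000 + ω·2.0000 = 2.4000
  x_2: GS value = (2 - (1)·2.4000) / (-5) = 0.0800;  x_2 ← (1−ω)·0.0000 + ω·0.0800 = 0.0960

(2.4000, 0.0960)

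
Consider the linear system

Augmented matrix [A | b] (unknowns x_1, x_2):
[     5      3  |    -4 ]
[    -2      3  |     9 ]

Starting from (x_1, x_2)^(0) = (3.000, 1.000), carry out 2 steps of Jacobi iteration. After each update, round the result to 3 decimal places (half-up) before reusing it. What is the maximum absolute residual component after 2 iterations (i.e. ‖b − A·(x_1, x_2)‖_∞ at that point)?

8.799

Iteration 1:
  x_1 = (-4 - (3)·1.000) / (5) = -1.400
  x_2 = (9 - (-2)·3.000) / (3) = 5.000
Iteration 2:
  x_1 = (-4 - (3)·5.000) / (5) = -3.800
  x_2 = (9 - (-2)·-1.400) / (3) = 2.067
Residual b − A·x = (8.799, -4.801); ∞-norm = 8.799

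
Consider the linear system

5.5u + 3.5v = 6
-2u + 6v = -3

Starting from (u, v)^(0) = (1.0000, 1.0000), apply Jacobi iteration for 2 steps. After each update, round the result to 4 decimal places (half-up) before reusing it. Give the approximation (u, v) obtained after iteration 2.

(1.1970, -0.3485)

Iteration 1:
  u = (6 - (3.5)·1.0000) / (5.5) = 0.4545
  v = (-3 - (-2)·1.0000) / (6) = -0.1667
Iteration 2:
  u = (6 - (3.5)·-0.1667) / (5.5) = 1.1970
  v = (-3 - (-2)·0.4545) / (6) = -0.3485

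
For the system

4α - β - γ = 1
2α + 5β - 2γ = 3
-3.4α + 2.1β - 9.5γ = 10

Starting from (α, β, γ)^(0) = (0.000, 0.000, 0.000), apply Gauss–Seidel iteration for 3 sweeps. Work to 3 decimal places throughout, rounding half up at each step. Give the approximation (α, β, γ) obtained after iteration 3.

(0.019, 0.167, -1.023)

Iteration 1:
  α = (1 - (-1)·0.000 - (-1)·0.000) / (4) = 0.250
  β = (3 - (2)·0.250 - (-2)·0.000) / (5) = 0.500
  γ = (10 - (-3.4)·0.250 - (2.1)·0.500) / (-9.5) = -1.032
Iteration 2:
  α = (1 - (-1)·0.500 - (-1)·-1.032) / (4) = 0.117
  β = (3 - (2)·0.117 - (-2)·-1.032) / (5) = 0.140
  γ = (10 - (-3.4)·0.117 - (2.1)·0.140) / (-9.5) = -1.064
Iteration 3:
  α = (1 - (-1)·0.140 - (-1)·-1.064) / (4) = 0.019
  β = (3 - (2)·0.019 - (-2)·-1.064) / (5) = 0.167
  γ = (10 - (-3.4)·0.019 - (2.1)·0.167) / (-9.5) = -1.023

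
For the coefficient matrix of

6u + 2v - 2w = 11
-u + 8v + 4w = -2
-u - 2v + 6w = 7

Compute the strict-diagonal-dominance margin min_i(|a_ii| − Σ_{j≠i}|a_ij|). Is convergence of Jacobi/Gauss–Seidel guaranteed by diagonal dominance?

2

row 1: |6| − (2+2) = 2
row 2: |8| − (1+4) = 3
row 3: |6| − (1+2) = 3
minimum over rows = 2 → strictly diagonally dominant (convergence guaranteed)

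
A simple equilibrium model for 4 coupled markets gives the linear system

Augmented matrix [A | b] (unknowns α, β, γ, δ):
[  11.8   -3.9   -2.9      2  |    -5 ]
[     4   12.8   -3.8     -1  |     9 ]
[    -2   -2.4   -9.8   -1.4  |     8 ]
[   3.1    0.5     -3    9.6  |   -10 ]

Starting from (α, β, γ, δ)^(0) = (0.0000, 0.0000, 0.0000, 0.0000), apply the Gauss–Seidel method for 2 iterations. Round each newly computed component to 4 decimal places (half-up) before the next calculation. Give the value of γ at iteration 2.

Iteration 1:
  α = (-5 - (-3.9)·0.0000 - (-2.9)·0.0000 - (2)·0.0000) / (11.8) = -0.4237
  β = (9 - (4)·-0.4237 - (-3.8)·0.0000 - (-1)·0.0000) / (12.8) = 0.8355
  γ = (8 - (-2)·-0.4237 - (-2.4)·0.8355 - (-1.4)·0.0000) / (-9.8) = -0.9345
  δ = (-10 - (3.1)·-0.4237 - (0.5)·0.8355 - (-3)·-0.9345) / (9.6) = -1.2404
Iteration 2:
  α = (-5 - (-3.9)·0.8355 - (-2.9)·-0.9345 - (2)·-1.2404) / (11.8) = -0.1670
  β = (9 - (4)·-0.1670 - (-3.8)·-0.9345 - (-1)·-1.2404) / (12.8) = 0.3810
  γ = (8 - (-2)·-0.1670 - (-2.4)·0.3810 - (-1.4)·-1.2404) / (-9.8) = -0.6984
  δ = (-10 - (3.1)·-0.1670 - (0.5)·0.3810 - (-3)·-0.6984) / (9.6) = -1.2258

-0.6984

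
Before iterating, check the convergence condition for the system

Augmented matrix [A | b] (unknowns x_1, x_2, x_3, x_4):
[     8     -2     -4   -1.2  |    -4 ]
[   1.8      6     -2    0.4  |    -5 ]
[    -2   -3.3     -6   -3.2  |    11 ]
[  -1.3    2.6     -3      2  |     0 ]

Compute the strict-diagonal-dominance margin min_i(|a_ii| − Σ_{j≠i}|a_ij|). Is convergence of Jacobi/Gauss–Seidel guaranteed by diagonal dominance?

row 1: |8| − (2+4+1.2) = 0.8
row 2: |6| − (1.8+2+0.4) = 1.8
row 3: |-6| − (2+3.3+3.2) = -2.5
row 4: |2| − (1.3+2.6+3) = -4.9
minimum over rows = -4.9 → not strictly diagonally dominant

-4.9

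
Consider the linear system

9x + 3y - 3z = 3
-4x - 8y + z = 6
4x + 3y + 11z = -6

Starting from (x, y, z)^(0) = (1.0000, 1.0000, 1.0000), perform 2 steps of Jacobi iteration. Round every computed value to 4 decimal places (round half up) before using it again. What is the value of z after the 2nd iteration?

-0.3598

Iteration 1:
  x = (3 - (3)·1.0000 - (-3)·1.0000) / (9) = 0.3333
  y = (6 - (-4)·1.0000 - (1)·1.0000) / (-8) = -1.1250
  z = (-6 - (4)·1.0000 - (3)·1.0000) / (11) = -1.1818
Iteration 2:
  x = (3 - (3)·-1.1250 - (-3)·-1.1818) / (9) = 0.3144
  y = (6 - (-4)·0.3333 - (1)·-1.1818) / (-8) = -1.0644
  z = (-6 - (4)·0.3333 - (3)·-1.1250) / (11) = -0.3598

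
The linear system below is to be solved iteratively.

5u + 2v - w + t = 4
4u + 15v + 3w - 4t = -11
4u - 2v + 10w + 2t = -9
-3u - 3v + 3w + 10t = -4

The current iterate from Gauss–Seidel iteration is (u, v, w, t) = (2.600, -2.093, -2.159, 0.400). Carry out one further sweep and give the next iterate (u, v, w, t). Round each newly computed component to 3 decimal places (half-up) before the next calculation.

One sweep:
  u = (4 - (2)·-2.093 - (-1)·-2.159 - (1)·0.400) / (5) = 1.125
  v = (-11 - (4)·1.125 - (3)·-2.159 - (-4)·0.400) / (15) = -0.495
  w = (-9 - (4)·1.125 - (-2)·-0.495 - (2)·0.400) / (10) = -1.529
  t = (-4 - (-3)·1.125 - (-3)·-0.495 - (3)·-1.529) / (10) = 0.248

(1.125, -0.495, -1.529, 0.248)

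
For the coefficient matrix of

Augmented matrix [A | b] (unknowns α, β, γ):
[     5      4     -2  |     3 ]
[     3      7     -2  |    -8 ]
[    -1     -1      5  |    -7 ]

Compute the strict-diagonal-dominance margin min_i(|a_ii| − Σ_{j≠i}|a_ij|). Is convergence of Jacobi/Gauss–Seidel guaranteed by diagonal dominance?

row 1: |5| − (4+2) = -1
row 2: |7| − (3+2) = 2
row 3: |5| − (1+1) = 3
minimum over rows = -1 → not strictly diagonally dominant

-1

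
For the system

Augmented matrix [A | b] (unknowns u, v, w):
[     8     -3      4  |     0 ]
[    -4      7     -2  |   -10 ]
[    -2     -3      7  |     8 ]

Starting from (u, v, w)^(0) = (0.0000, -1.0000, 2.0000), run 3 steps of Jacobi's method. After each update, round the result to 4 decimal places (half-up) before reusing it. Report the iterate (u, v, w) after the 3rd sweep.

(-0.9452, -1.7070, 0.0875)

Iteration 1:
  u = (0 - (-3)·-1.0000 - (4)·2.0000) / (8) = -1.3750
  v = (-10 - (-4)·0.0000 - (-2)·2.0000) / (7) = -0.8571
  w = (8 - (-2)·0.0000 - (-3)·-1.0000) / (7) = 0.7143
Iteration 2:
  u = (0 - (-3)·-0.8571 - (4)·0.7143) / (8) = -0.6786
  v = (-10 - (-4)·-1.3750 - (-2)·0.7143) / (7) = -2.0102
  w = (8 - (-2)·-1.3750 - (-3)·-0.8571) / (7) = 0.3827
Iteration 3:
  u = (0 - (-3)·-2.0102 - (4)·0.3827) / (8) = -0.9452
  v = (-10 - (-4)·-0.6786 - (-2)·0.3827) / (7) = -1.7070
  w = (8 - (-2)·-0.6786 - (-3)·-2.0102) / (7) = 0.0875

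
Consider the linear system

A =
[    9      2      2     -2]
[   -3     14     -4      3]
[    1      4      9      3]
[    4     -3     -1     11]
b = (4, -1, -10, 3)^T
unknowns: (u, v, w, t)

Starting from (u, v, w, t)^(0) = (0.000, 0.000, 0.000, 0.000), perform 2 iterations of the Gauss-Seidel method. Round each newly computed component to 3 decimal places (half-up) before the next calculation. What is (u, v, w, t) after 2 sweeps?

Iteration 1:
  u = (4 - (2)·0.000 - (2)·0.000 - (-2)·0.000) / (9) = 0.444
  v = (-1 - (-3)·0.444 - (-4)·0.000 - (3)·0.000) / (14) = 0.024
  w = (-10 - (1)·0.444 - (4)·0.024 - (3)·0.000) / (9) = -1.171
  t = (3 - (4)·0.444 - (-3)·0.024 - (-1)·-1.171) / (11) = 0.011
Iteration 2:
  u = (4 - (2)·0.024 - (2)·-1.171 - (-2)·0.011) / (9) = 0.702
  v = (-1 - (-3)·0.702 - (-4)·-1.171 - (3)·0.011) / (14) = -0.258
  w = (-10 - (1)·0.702 - (4)·-0.258 - (3)·0.011) / (9) = -1.078
  t = (3 - (4)·0.702 - (-3)·-0.258 - (-1)·-1.078) / (11) = -0.151

(0.702, -0.258, -1.078, -0.151)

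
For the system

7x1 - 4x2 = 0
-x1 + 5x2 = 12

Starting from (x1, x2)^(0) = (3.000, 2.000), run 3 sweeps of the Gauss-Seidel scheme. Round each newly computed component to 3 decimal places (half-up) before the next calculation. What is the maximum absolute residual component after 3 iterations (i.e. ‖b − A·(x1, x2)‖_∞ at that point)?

Iteration 1:
  x1 = (0 - (-4)·2.000) / (7) = 1.143
  x2 = (12 - (-1)·1.143) / (5) = 2.629
Iteration 2:
  x1 = (0 - (-4)·2.629) / (7) = 1.502
  x2 = (12 - (-1)·1.502) / (5) = 2.700
Iteration 3:
  x1 = (0 - (-4)·2.700) / (7) = 1.543
  x2 = (12 - (-1)·1.543) / (5) = 2.709
Residual b − A·x = (0.035, -0.002); ∞-norm = 0.035

0.035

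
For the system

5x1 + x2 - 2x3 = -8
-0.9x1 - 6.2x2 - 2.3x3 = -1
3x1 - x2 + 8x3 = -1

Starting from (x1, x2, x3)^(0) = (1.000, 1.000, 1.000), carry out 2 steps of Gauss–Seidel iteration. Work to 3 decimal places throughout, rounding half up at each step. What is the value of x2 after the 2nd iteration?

Iteration 1:
  x1 = (-8 - (1)·1.000 - (-2)·1.000) / (5) = -1.400
  x2 = (-1 - (-0.9)·-1.400 - (-2.3)·1.000) / (-6.2) = -0.006
  x3 = (-1 - (3)·-1.400 - (-1)·-0.006) / (8) = 0.399
Iteration 2:
  x1 = (-8 - (1)·-0.006 - (-2)·0.399) / (5) = -1.439
  x2 = (-1 - (-0.9)·-1.439 - (-2.3)·0.399) / (-6.2) = 0.222
  x3 = (-1 - (3)·-1.439 - (-1)·0.222) / (8) = 0.442

0.222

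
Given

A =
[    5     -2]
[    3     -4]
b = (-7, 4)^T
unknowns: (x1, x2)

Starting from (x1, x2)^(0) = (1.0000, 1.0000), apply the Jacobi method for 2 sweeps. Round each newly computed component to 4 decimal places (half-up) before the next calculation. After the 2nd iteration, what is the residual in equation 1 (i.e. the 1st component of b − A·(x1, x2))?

Iteration 1:
  x1 = (-7 - (-2)·1.0000) / (5) = -1.0000
  x2 = (4 - (3)·1.0000) / (-4) = -0.2500
Iteration 2:
  x1 = (-7 - (-2)·-0.2500) / (5) = -1.5000
  x2 = (4 - (3)·-1.0000) / (-4) = -1.7500
Residual b − A·x = (-3.0000, 1.5000)

-3.0000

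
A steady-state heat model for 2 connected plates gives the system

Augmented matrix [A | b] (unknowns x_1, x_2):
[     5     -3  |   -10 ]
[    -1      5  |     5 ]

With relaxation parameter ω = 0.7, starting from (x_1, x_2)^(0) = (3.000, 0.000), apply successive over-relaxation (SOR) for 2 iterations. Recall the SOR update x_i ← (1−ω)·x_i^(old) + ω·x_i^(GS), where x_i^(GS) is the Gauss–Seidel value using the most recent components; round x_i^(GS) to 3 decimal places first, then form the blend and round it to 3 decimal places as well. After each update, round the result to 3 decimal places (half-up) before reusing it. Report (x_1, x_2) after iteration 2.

Iteration 1:
  x_1: GS value = (-10 - (-3)·0.000) / (5) = -2.000;  x_1 ← (1−ω)·3.000 + ω·-2.000 = -0.500
  x_2: GS value = (5 - (-1)·-0.500) / (5) = 0.900;  x_2 ← (1−ω)·0.000 + ω·0.900 = 0.630
Iteration 2:
  x_1: GS value = (-10 - (-3)·0.630) / (5) = -1.622;  x_1 ← (1−ω)·-0.500 + ω·-1.622 = -1.285
  x_2: GS value = (5 - (-1)·-1.285) / (5) = 0.743;  x_2 ← (1−ω)·0.630 + ω·0.743 = 0.709

(-1.285, 0.709)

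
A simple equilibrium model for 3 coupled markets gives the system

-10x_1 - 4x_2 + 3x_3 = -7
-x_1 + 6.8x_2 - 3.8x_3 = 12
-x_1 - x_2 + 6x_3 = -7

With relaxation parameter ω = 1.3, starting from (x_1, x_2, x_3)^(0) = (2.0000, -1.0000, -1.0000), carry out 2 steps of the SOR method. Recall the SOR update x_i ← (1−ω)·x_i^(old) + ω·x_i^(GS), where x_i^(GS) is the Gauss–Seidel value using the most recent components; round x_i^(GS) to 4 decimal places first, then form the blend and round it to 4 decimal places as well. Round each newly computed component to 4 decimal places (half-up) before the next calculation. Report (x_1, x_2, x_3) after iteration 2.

(-0.5093, 1.1038, -1.1784)

Iteration 1:
  x_1: GS value = (-7 - (-4)·-1.0000 - (3)·-1.0000) / (-10) = 0.8000;  x_1 ← (1−ω)·2.0000 + ω·0.8000 = 0.4400
  x_2: GS value = (12 - (-1)·0.4400 - (-3.8)·-1.0000) / (6.8) = 1.2706;  x_2 ← (1−ω)·-1.0000 + ω·1.2706 = 1.9518
  x_3: GS value = (-7 - (-1)·0.4400 - (-1)·1.9518) / (6) = -0.7680;  x_3 ← (1−ω)·-1.0000 + ω·-0.7680 = -0.6984
Iteration 2:
  x_1: GS value = (-7 - (-4)·1.9518 - (3)·-0.6984) / (-10) = -0.2902;  x_1 ← (1−ω)·0.4400 + ω·-0.2902 = -0.5093
  x_2: GS value = (12 - (-1)·-0.5093 - (-3.8)·-0.6984) / (6.8) = 1.2995;  x_2 ← (1−ω)·1.9518 + ω·1.2995 = 1.1038
  x_3: GS value = (-7 - (-1)·-0.5093 - (-1)·1.1038) / (6) = -1.0676;  x_3 ← (1−ω)·-0.6984 + ω·-1.0676 = -1.1784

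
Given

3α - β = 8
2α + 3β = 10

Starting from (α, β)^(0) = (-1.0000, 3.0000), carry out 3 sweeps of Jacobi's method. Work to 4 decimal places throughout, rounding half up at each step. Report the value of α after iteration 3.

2.9630

Iteration 1:
  α = (8 - (-1)·3.0000) / (3) = 3.6667
  β = (10 - (2)·-1.0000) / (3) = 4.0000
Iteration 2:
  α = (8 - (-1)·4.0000) / (3) = 4.0000
  β = (10 - (2)·3.6667) / (3) = 0.8889
Iteration 3:
  α = (8 - (-1)·0.8889) / (3) = 2.9630
  β = (10 - (2)·4.0000) / (3) = 0.6667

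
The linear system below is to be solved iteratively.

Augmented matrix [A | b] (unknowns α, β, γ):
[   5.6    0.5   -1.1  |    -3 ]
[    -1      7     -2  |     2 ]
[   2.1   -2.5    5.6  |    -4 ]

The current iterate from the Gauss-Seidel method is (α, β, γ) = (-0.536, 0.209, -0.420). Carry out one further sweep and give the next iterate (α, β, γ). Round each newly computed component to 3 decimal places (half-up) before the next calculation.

One sweep:
  α = (-3 - (0.5)·0.209 - (-1.1)·-0.420) / (5.6) = -0.637
  β = (2 - (-1)·-0.637 - (-2)·-0.420) / (7) = 0.075
  γ = (-4 - (2.1)·-0.637 - (-2.5)·0.075) / (5.6) = -0.442

(-0.637, 0.075, -0.442)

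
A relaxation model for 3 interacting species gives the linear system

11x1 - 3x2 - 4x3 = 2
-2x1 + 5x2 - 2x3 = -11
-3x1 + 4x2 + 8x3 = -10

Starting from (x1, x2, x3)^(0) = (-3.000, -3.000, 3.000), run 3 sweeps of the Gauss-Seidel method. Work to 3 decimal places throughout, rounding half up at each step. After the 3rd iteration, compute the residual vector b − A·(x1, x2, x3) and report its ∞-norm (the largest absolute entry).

Iteration 1:
  x1 = (2 - (-3)·-3.000 - (-4)·3.000) / (11) = 0.455
  x2 = (-11 - (-2)·0.455 - (-2)·3.000) / (5) = -0.818
  x3 = (-10 - (-3)·0.455 - (4)·-0.818) / (8) = -0.670
Iteration 2:
  x1 = (2 - (-3)·-0.818 - (-4)·-0.670) / (11) = -0.285
  x2 = (-11 - (-2)·-0.285 - (-2)·-0.670) / (5) = -2.582
  x3 = (-10 - (-3)·-0.285 - (4)·-2.582) / (8) = -0.066
Iteration 3:
  x1 = (2 - (-3)·-2.582 - (-4)·-0.066) / (11) = -0.546
  x2 = (-11 - (-2)·-0.546 - (-2)·-0.066) / (5) = -2.445
  x3 = (-10 - (-3)·-0.546 - (4)·-2.445) / (8) = -0.232
Residual b − A·x = (-0.257, -0.331, -0.002); ∞-norm = 0.331

0.331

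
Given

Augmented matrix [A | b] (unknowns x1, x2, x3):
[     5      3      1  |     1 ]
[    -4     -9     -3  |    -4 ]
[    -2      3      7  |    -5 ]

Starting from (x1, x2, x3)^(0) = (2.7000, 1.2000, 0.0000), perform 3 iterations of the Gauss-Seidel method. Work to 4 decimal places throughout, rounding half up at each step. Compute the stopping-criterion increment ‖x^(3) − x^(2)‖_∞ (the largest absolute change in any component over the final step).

Iteration 1:
  x1 = (1 - (3)·1.2000 - (1)·0.0000) / (5) = -0.5200
  x2 = (-4 - (-4)·-0.5200 - (-3)·0.0000) / (-9) = 0.6756
  x3 = (-5 - (-2)·-0.5200 - (3)·0.6756) / (7) = -1.1524
Iteration 2:
  x1 = (1 - (3)·0.6756 - (1)·-1.1524) / (5) = 0.0251
  x2 = (-4 - (-4)·0.0251 - (-3)·-1.1524) / (-9) = 0.8174
  x3 = (-5 - (-2)·0.0251 - (3)·0.8174) / (7) = -1.0574
Iteration 3:
  x1 = (1 - (3)·0.8174 - (1)·-1.0574) / (5) = -0.0790
  x2 = (-4 - (-4)·-0.0790 - (-3)·-1.0574) / (-9) = 0.8320
  x3 = (-5 - (-2)·-0.0790 - (3)·0.8320) / (7) = -1.0934
Change: (-0.1041, 0.0146, -0.0360) → max |·| = 0.1041

0.1041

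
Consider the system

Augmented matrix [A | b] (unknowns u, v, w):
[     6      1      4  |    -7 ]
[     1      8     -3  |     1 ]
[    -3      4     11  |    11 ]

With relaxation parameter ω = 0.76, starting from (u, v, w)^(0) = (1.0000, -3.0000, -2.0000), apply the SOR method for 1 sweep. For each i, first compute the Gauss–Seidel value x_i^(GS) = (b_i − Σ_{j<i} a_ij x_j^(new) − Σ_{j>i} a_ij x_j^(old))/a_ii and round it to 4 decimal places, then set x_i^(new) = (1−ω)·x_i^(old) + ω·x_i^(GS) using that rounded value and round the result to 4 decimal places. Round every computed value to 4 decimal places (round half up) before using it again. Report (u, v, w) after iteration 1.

(0.7467, -1.2659, 0.7846)

Iteration 1:
  u: GS value = (-7 - (1)·-3.0000 - (4)·-2.0000) / (6) = 0.6667;  u ← (1−ω)·1.0000 + ω·0.6667 = 0.7467
  v: GS value = (1 - (1)·0.7467 - (-3)·-2.0000) / (8) = -0.7183;  v ← (1−ω)·-3.0000 + ω·-0.7183 = -1.2659
  w: GS value = (11 - (-3)·0.7467 - (4)·-1.2659) / (11) = 1.6640;  w ← (1−ω)·-2.0000 + ω·1.6640 = 0.7846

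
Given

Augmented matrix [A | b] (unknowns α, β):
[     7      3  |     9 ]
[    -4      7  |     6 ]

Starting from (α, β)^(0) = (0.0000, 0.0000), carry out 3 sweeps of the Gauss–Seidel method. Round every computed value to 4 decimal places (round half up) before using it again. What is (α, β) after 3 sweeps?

(0.7706, 1.2975)

Iteration 1:
  α = (9 - (3)·0.0000) / (7) = 1.2857
  β = (6 - (-4)·1.2857) / (7) = 1.5918
Iteration 2:
  α = (9 - (3)·1.5918) / (7) = 0.6035
  β = (6 - (-4)·0.6035) / (7) = 1.2020
Iteration 3:
  α = (9 - (3)·1.2020) / (7) = 0.7706
  β = (6 - (-4)·0.7706) / (7) = 1.2975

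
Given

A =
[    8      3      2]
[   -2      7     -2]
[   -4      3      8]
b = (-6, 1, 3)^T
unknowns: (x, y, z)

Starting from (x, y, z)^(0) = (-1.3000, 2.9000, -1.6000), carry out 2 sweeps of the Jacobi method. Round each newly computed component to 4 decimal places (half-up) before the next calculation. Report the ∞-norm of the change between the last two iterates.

1.2853

Iteration 1:
  x = (-6 - (3)·2.9000 - (2)·-1.6000) / (8) = -1.4375
  y = (1 - (-2)·-1.3000 - (-2)·-1.6000) / (7) = -0.6857
  z = (3 - (-4)·-1.3000 - (3)·2.9000) / (8) = -1.3625
Iteration 2:
  x = (-6 - (3)·-0.6857 - (2)·-1.3625) / (8) = -0.1522
  y = (1 - (-2)·-1.4375 - (-2)·-1.3625) / (7) = -0.6571
  z = (3 - (-4)·-1.4375 - (3)·-0.6857) / (8) = -0.0866
Change: (1.2853, 0.0286, 1.2759) → max |·| = 1.2853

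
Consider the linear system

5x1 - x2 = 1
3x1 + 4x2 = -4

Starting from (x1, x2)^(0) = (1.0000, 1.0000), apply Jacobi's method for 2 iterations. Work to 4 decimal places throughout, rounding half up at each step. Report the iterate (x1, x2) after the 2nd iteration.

(-0.1500, -1.3000)

Iteration 1:
  x1 = (1 - (-1)·1.0000) / (5) = 0.4000
  x2 = (-4 - (3)·1.0000) / (4) = -1.7500
Iteration 2:
  x1 = (1 - (-1)·-1.7500) / (5) = -0.1500
  x2 = (-4 - (3)·0.4000) / (4) = -1.3000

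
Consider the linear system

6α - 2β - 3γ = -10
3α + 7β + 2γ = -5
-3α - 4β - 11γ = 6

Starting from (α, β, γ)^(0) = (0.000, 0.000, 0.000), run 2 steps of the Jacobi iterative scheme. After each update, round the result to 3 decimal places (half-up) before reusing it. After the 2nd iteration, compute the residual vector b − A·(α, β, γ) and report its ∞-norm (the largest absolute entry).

3.881

Iteration 1:
  α = (-10 - (-2)·0.000 - (-3)·0.000) / (6) = -1.667
  β = (-5 - (3)·0.000 - (2)·0.000) / (7) = -0.714
  γ = (6 - (-3)·0.000 - (-4)·0.000) / (-11) = -0.545
Iteration 2:
  α = (-10 - (-2)·-0.714 - (-3)·-0.545) / (6) = -2.177
  β = (-5 - (3)·-1.667 - (2)·-0.545) / (7) = 0.156
  γ = (6 - (-3)·-1.667 - (-4)·-0.714) / (-11) = 0.169
Residual b − A·x = (3.881, 0.101, 1.952); ∞-norm = 3.881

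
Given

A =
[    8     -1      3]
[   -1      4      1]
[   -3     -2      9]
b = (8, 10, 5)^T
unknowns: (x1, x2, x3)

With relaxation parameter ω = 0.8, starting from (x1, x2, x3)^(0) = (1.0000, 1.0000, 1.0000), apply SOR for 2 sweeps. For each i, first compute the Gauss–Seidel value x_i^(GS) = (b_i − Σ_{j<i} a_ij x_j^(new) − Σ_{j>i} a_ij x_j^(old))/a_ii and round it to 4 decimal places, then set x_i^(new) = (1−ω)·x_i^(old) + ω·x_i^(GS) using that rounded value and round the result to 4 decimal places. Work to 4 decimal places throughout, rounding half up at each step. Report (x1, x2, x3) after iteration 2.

(0.8034, 2.3443, 1.3238)

Iteration 1:
  x1: GS value = (8 - (-1)·1.0000 - (3)·1.0000) / (8) = 0.7500;  x1 ← (1−ω)·1.0000 + ω·0.7500 = 0.8000
  x2: GS value = (10 - (-1)·0.8000 - (1)·1.0000) / (4) = 2.4500;  x2 ← (1−ω)·1.0000 + ω·2.4500 = 2.1600
  x3: GS value = (5 - (-3)·0.8000 - (-2)·2.1600) / (9) = 1.3022;  x3 ← (1−ω)·1.0000 + ω·1.3022 = 1.2418
Iteration 2:
  x1: GS value = (8 - (-1)·2.1600 - (3)·1.2418) / (8) = 0.8043;  x1 ← (1−ω)·0.8000 + ω·0.8043 = 0.8034
  x2: GS value = (10 - (-1)·0.8034 - (1)·1.2418) / (4) = 2.3904;  x2 ← (1−ω)·2.1600 + ω·2.3904 = 2.3443
  x3: GS value = (5 - (-3)·0.8034 - (-2)·2.3443) / (9) = 1.3443;  x3 ← (1−ω)·1.2418 + ω·1.3443 = 1.3238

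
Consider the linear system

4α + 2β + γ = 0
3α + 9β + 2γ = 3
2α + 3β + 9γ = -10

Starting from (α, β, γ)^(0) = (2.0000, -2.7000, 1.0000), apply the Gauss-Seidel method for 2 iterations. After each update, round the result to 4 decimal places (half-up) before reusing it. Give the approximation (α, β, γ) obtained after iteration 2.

(0.4454, 0.4672, -1.3658)

Iteration 1:
  α = (0 - (2)·-2.7000 - (1)·1.0000) / (4) = 1.1000
  β = (3 - (3)·1.1000 - (2)·1.0000) / (9) = -0.2556
  γ = (-10 - (2)·1.1000 - (3)·-0.2556) / (9) = -1.2704
Iteration 2:
  α = (0 - (2)·-0.2556 - (1)·-1.2704) / (4) = 0.4454
  β = (3 - (3)·0.4454 - (2)·-1.2704) / (9) = 0.4672
  γ = (-10 - (2)·0.4454 - (3)·0.4672) / (9) = -1.3658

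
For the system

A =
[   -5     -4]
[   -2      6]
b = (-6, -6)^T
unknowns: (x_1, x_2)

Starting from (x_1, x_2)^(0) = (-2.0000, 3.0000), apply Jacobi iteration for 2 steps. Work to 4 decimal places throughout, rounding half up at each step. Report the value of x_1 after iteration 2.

2.5334

Iteration 1:
  x_1 = (-6 - (-4)·3.0000) / (-5) = -1.2000
  x_2 = (-6 - (-2)·-2.0000) / (6) = -1.6667
Iteration 2:
  x_1 = (-6 - (-4)·-1.6667) / (-5) = 2.5334
  x_2 = (-6 - (-2)·-1.2000) / (6) = -1.4000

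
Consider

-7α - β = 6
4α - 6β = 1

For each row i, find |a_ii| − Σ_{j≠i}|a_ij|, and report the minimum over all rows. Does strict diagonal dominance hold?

2

row 1: |-7| − (1) = 6
row 2: |-6| − (4) = 2
minimum over rows = 2 → strictly diagonally dominant (convergence guaranteed)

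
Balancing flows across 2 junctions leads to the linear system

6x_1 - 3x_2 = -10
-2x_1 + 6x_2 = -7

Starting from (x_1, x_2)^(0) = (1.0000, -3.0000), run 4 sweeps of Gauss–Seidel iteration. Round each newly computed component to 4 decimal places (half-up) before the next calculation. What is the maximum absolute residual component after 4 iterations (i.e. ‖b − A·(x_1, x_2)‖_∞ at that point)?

0.0110

Iteration 1:
  x_1 = (-10 - (-3)·-3.0000) / (6) = -3.1667
  x_2 = (-7 - (-2)·-3.1667) / (6) = -2.2222
Iteration 2:
  x_1 = (-10 - (-3)·-2.2222) / (6) = -2.7778
  x_2 = (-7 - (-2)·-2.7778) / (6) = -2.0926
Iteration 3:
  x_1 = (-10 - (-3)·-2.0926) / (6) = -2.7130
  x_2 = (-7 - (-2)·-2.7130) / (6) = -2.0710
Iteration 4:
  x_1 = (-10 - (-3)·-2.0710) / (6) = -2.7022
  x_2 = (-7 - (-2)·-2.7022) / (6) = -2.0674
Residual b − A·x = (0.0110, 0.0000); ∞-norm = 0.0110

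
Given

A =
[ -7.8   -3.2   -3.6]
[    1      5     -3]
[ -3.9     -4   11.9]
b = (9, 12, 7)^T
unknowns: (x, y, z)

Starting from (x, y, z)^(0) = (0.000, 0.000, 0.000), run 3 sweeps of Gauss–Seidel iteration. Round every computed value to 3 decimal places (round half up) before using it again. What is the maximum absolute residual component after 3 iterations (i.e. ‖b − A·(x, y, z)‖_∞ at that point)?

0.600

Iteration 1:
  x = (9 - (-3.2)·0.000 - (-3.6)·0.000) / (-7.8) = -1.154
  y = (12 - (1)·-1.154 - (-3)·0.000) / (5) = 2.631
  z = (7 - (-3.9)·-1.154 - (-4)·2.631) / (11.9) = 1.094
Iteration 2:
  x = (9 - (-3.2)·2.631 - (-3.6)·1.094) / (-7.8) = -2.738
  y = (12 - (1)·-2.738 - (-3)·1.094) / (5) = 3.604
  z = (7 - (-3.9)·-2.738 - (-4)·3.604) / (11.9) = 0.902
Iteration 3:
  x = (9 - (-3.2)·3.604 - (-3.6)·0.902) / (-7.8) = -3.049
  y = (12 - (1)·-3.049 - (-3)·0.902) / (5) = 3.551
  z = (7 - (-3.9)·-3.049 - (-4)·3.551) / (11.9) = 0.783
Residual b − A·x = (-0.600, -0.357, -0.005); ∞-norm = 0.600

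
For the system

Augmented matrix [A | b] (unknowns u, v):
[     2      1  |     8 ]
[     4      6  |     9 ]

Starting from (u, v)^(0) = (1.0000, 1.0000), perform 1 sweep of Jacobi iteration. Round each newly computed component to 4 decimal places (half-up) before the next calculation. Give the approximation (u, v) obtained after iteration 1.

Iteration 1:
  u = (8 - (1)·1.0000) / (2) = 3.5000
  v = (9 - (4)·1.0000) / (6) = 0.8333

(3.5000, 0.8333)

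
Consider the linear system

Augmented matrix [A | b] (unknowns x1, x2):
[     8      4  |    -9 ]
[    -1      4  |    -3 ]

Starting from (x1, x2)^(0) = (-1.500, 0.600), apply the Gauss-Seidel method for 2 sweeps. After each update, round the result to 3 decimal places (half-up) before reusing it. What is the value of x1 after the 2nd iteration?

-0.572

Iteration 1:
  x1 = (-9 - (4)·0.600) / (8) = -1.425
  x2 = (-3 - (-1)·-1.425) / (4) = -1.106
Iteration 2:
  x1 = (-9 - (4)·-1.106) / (8) = -0.572
  x2 = (-3 - (-1)·-0.572) / (4) = -0.893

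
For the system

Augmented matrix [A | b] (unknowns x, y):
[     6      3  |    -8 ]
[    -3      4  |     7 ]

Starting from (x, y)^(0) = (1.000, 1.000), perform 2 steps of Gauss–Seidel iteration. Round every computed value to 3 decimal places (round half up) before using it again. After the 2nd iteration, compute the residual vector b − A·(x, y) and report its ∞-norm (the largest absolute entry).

Iteration 1:
  x = (-8 - (3)·1.000) / (6) = -1.833
  y = (7 - (-3)·-1.833) / (4) = 0.375
Iteration 2:
  x = (-8 - (3)·0.375) / (6) = -1.521
  y = (7 - (-3)·-1.521) / (4) = 0.609
Residual b − A·x = (-0.701, 0.001); ∞-norm = 0.701

0.701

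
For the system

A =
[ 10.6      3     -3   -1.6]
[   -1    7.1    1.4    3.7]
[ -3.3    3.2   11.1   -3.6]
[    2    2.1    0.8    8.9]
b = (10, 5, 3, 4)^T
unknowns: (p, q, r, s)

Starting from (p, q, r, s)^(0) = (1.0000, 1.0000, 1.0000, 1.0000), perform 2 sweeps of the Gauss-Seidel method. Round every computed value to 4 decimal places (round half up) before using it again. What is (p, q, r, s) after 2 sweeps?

Iteration 1:
  p = (10 - (3)·1.0000 - (-3)·1.0000 - (-1.6)·1.0000) / (10.6) = 1.0943
  q = (5 - (-1)·1.0943 - (1.4)·1.0000 - (3.7)·1.0000) / (7.1) = 0.1400
  r = (3 - (-3.3)·1.0943 - (3.2)·0.1400 - (-3.6)·1.0000) / (11.1) = 0.8796
  s = (4 - (2)·1.0943 - (2.1)·0.1400 - (0.8)·0.8796) / (8.9) = 0.0914
Iteration 2:
  p = (10 - (3)·0.1400 - (-3)·0.8796 - (-1.6)·0.0914) / (10.6) = 1.1665
  q = (5 - (-1)·1.1665 - (1.4)·0.8796 - (3.7)·0.0914) / (7.1) = 0.6474
  r = (3 - (-3.3)·1.1665 - (3.2)·0.6474 - (-3.6)·0.0914) / (11.1) = 0.4601
  s = (4 - (2)·1.1665 - (2.1)·0.6474 - (0.8)·0.4601) / (8.9) = -0.0068

(1.1665, 0.6474, 0.4601, -0.0068)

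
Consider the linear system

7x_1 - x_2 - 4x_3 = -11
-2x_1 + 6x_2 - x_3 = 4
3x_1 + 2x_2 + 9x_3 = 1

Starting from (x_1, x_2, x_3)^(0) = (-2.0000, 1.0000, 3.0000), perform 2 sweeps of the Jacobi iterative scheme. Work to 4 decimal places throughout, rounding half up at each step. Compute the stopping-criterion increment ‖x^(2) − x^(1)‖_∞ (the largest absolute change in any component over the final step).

1.4682

Iteration 1:
  x_1 = (-11 - (-1)·1.0000 - (-4)·3.0000) / (7) = 0.2857
  x_2 = (4 - (-2)·-2.0000 - (-1)·3.0000) / (6) = 0.5000
  x_3 = (1 - (3)·-2.0000 - (2)·1.0000) / (9) = 0.5556
Iteration 2:
  x_1 = (-11 - (-1)·0.5000 - (-4)·0.5556) / (7) = -1.1825
  x_2 = (4 - (-2)·0.2857 - (-1)·0.5556) / (6) = 0.8545
  x_3 = (1 - (3)·0.2857 - (2)·0.5000) / (9) = -0.0952
Change: (-1.4682, 0.3545, -0.6508) → max |·| = 1.4682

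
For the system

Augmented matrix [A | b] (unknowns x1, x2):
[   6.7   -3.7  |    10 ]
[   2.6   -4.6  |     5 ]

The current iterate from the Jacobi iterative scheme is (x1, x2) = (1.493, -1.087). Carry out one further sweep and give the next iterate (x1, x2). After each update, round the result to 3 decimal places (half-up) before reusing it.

(0.892, -0.243)

One sweep:
  x1 = (10 - (-3.7)·-1.087) / (6.7) = 0.892
  x2 = (5 - (2.6)·1.493) / (-4.6) = -0.243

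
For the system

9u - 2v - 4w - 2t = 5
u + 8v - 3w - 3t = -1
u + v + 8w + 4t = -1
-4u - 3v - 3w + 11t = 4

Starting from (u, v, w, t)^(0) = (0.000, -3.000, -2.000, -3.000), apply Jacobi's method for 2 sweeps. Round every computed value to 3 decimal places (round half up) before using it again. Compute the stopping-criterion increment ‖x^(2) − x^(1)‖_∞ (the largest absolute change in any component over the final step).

Iteration 1:
  u = (5 - (-2)·-3.000 - (-4)·-2.000 - (-2)·-3.000) / (9) = -1.667
  v = (-1 - (1)·0.000 - (-3)·-2.000 - (-3)·-3.000) / (8) = -2.000
  w = (-1 - (1)·0.000 - (1)·-3.000 - (4)·-3.000) / (8) = 1.750
  t = (4 - (-4)·0.000 - (-3)·-3.000 - (-3)·-2.000) / (11) = -1.000
Iteration 2:
  u = (5 - (-2)·-2.000 - (-4)·1.750 - (-2)·-1.000) / (9) = 0.667
  v = (-1 - (1)·-1.667 - (-3)·1.750 - (-3)·-1.000) / (8) = 0.365
  w = (-1 - (1)·-1.667 - (1)·-2.000 - (4)·-1.000) / (8) = 0.833
  t = (4 - (-4)·-1.667 - (-3)·-2.000 - (-3)·1.750) / (11) = -0.311
Change: (2.334, 2.365, -0.917, 0.689) → max |·| = 2.365

2.365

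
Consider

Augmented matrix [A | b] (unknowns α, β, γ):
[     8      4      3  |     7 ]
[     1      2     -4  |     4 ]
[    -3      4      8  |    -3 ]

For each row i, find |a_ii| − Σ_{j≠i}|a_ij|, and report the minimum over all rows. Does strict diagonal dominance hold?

-3

row 1: |8| − (4+3) = 1
row 2: |2| − (1+4) = -3
row 3: |8| − (3+4) = 1
minimum over rows = -3 → not strictly diagonally dominant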